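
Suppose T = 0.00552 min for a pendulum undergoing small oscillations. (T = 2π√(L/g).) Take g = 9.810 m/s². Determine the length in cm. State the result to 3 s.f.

2.73 cm

Rearranging: L = g·(T/2π)².
T = 0.00552 min = 0.3312 s; g = 9.810 m/s².
L = 0.02726 m
0.02726 m × (1 cm / 0.01000 m) = 2.726 cm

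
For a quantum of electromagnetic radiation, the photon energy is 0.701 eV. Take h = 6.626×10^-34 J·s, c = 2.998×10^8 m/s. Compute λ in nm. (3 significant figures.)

1770 nm

Solving E = h·c/λ for λ: λ = hc/E.
E = 0.701 eV = 1.123×10^-19 J; h = 6.626×10^-34 J·s; c = 2.998×10^8 m/s.
λ = 1.769×10^-6 m
1.769×10^-6 m × (1 nm / 1.000×10^-9 m) = 1769 nm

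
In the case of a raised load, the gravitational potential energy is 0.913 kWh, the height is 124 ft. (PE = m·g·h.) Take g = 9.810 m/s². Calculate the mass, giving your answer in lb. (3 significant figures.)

Solving PE = m·g·h for m: m = PE/(g·h).
PE = 0.913 kWh = 3.287×10^6 J; h = 124 ft = 37.80 m; g = 9.810 m/s².
m = 8865 kg
8865 kg × (1 lb / 0.4536 kg) = 19543 lb

19500 lb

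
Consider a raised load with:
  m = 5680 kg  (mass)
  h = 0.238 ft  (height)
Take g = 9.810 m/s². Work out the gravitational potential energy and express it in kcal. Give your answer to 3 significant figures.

PE is given directly by: PE = mgh.
m = 5680 kg; h = 0.238 ft = 0.07254 m; g = 9.810 m/s².
PE = 4042 J
4042 J × (1 kcal / 4184 J) = 0.9661 kcal

0.966 kcal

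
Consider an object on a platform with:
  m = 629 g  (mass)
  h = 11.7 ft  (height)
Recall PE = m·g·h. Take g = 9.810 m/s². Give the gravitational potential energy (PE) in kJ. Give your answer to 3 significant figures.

Directly: PE = mgh.
m = 629 g = 0.6290 kg; h = 11.7 ft = 3.566 m; g = 9.810 m/s².
PE = 22.00 J  (the unit combination reduces to kg·m²/s² = J)
22.00 J × (1 kJ / 1000 J) = 0.02200 kJ

0.0220 kJ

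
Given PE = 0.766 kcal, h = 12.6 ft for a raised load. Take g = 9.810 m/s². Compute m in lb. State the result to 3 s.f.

188 lb

Solving PE = m·g·h for m: m = PE/(g·h).
PE = 0.766 kcal = 3205 J; h = 12.6 ft = 3.840 m; g = 9.810 m/s².
m = 85.07 kg
85.07 kg × (1 lb / 0.4536 kg) = 187.5 lb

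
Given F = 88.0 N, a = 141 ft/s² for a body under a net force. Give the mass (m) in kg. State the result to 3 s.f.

Rearranging F = m·a for m: m = F/a.
F = 88.0 N; a = 141 ft/s² = 42.98 m/s².
m = 2.048 kg

2.05 kg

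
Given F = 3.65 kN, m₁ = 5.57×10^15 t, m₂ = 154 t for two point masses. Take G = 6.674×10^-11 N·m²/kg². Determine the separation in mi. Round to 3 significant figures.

77.8 mi

Rearranging F = G·m₁·m₂/r² for r: r = √(G·m₁m₂/F).
F = 3.65 kN = 3650 N; m₁ = 5.57×10^15 t = 5.570×10^18 kg; m₂ = 154 t = 1.540×10^5 kg; G = 6.674×10^-11 N·m²/kg².
r = 1.252×10^5 m
1.252×10^5 m × (1 mi / 1609 m) = 77.82 mi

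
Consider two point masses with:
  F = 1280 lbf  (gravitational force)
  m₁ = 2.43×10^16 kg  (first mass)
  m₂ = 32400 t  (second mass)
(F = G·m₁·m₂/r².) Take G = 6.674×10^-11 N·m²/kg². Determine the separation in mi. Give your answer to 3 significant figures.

59.7 mi

Rearranging F = G·m₁·m₂/r² for r: r = √(G·m₁m₂/F).
F = 1280 lbf = 5694 N; m₁ = 2.43×10^16 kg; m₂ = 32400 t = 3.240×10^7 kg; G = 6.674×10^-11 N·m²/kg².
r = 96066 m
96066 m × (1 mi / 1609 m) = 59.69 mi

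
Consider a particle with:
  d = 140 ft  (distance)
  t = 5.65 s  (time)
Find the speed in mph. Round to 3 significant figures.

v is given directly by: v = d/t.
d = 140 ft = 42.67 m; t = 5.65 s.
v = 7.553 m/s
7.553 m/s × (1 mph / 0.4470 m/s) = 16.89 mph

16.9 mph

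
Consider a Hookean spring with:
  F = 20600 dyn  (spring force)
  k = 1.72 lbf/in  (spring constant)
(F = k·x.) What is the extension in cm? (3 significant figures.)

From Hooke's law: x = F/k.
F = 20600 dyn = 0.2060 N; k = 1.72 lbf/in = 301.2 N/m.
x = 6.839×10^-4 m
6.839×10^-4 m × (1 cm / 0.01000 m) = 0.06839 cm

0.0684 cm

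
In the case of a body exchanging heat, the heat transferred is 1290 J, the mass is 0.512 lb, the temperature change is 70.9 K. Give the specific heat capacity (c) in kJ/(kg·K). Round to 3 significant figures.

Rearranging: c = Q/(m·ΔT).
Q = 1290 J; m = 0.512 lb = 0.2322 kg; ΔT = 70.9 K.
c = 78.34 J/(kg·K)
78.34 J/(kg·K) × (1 kJ/(kg·K) / 1000 J/(kg·K)) = 0.07834 kJ/(kg·K)

0.0783 kJ/(kg·K)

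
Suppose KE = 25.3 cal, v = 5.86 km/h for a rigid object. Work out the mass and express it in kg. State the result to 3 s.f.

79.9 kg

Rearranging: m = 2·KE/v².
KE = 25.3 cal = 105.9 J; v = 5.86 km/h = 1.628 m/s.
m = 79.90 kg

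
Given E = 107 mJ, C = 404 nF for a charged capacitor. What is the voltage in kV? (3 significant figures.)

Solving E = ½C·V² for V: V = √(2E/C).
E = 107 mJ = 0.1070 J; C = 404 nF = 4.040×10^-7 F.
V = 727.8 V
727.8 V × (1 kV / 1000 V) = 0.7278 kV

0.728 kV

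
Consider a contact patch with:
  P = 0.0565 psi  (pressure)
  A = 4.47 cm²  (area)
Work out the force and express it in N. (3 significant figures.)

0.174 N

Rearranging: F = P·A.
P = 0.0565 psi = 389.6 Pa; A = 4.47 cm² = 4.470×10^-4 m².
F = 0.1741 N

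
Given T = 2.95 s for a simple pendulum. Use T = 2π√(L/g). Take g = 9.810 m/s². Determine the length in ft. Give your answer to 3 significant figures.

7.09 ft

Solving T = 2π√(L/g) for L: L = g·(T/2π)².
T = 2.95 s; g = 9.810 m/s².
L = 2.162 m
2.162 m × (1 ft / 0.3048 m) = 7.095 ft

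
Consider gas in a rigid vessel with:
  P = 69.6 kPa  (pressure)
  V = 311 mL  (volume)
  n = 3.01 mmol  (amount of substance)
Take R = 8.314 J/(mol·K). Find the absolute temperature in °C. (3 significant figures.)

592 °C

From the ideal-gas law: T = PV/(nR).
P = 69.6 kPa = 69600 Pa; V = 311 mL = 3.110×10^-4 m³; n = 3.01 mmol = 0.003010 mol; R = 8.314 J/(mol·K).
T = 865.0 K
865.0 K − 273.15 = 591.8 °C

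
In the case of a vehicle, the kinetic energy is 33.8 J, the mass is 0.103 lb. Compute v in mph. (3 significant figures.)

Rearranging KE = ½mv² for v: v = √(2·KE/m).
KE = 33.8 J; m = 0.103 lb = 0.04672 kg.
v = 38.04 m/s
38.04 m/s × (1 mph / 0.4470 m/s) = 85.09 mph

85.1 mph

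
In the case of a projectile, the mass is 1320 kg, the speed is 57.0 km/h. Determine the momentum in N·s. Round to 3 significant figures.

Directly: p = mv.
m = 1320 kg; v = 57.0 km/h = 15.83 m/s.
p = 20900 kg·m/s  (the unit combination reduces to kg·m/s = kg·m/s)
Since 1 N·s = 1 kg·m/s, 20900 N·s.

20900 N·s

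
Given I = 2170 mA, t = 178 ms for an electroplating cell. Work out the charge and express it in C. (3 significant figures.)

0.386 C

q is given directly by: q = It.
I = 2170 mA = 2.170 A; t = 178 ms = 0.1780 s.
q = 0.3863 C  (the unit combination reduces to A·s = C)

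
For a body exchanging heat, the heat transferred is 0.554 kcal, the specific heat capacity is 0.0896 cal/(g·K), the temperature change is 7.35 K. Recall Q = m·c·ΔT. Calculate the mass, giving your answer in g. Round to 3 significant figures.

841 g

Rearranging Q = m·c·ΔT for m: m = Q/(c·ΔT).
Q = 0.554 kcal = 2318 J; c = 0.0896 cal/(g·K) = 374.9 J/(kg·K); ΔT = 7.35 K.
m = 0.8412 kg
0.8412 kg × (1 g / 0.001000 kg) = 841.2 g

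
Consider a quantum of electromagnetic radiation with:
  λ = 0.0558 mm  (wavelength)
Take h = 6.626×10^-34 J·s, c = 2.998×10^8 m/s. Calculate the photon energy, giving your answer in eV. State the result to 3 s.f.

0.0222 eV

E is given directly by: E = hc/λ.
λ = 0.0558 mm = 5.580×10^-5 m; h = 6.626×10^-34 J·s; c = 2.998×10^8 m/s.
E = 3.560×10^-21 J
3.560×10^-21 J × (1 eV / 1.602×10^-19 J) = 0.02222 eV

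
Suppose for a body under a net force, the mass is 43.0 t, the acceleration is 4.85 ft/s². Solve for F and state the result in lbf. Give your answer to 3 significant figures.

14300 lbf

From Newton's second law: F = m·a.
m = 43.0 t = 43000 kg; a = 4.85 ft/s² = 1.478 m/s².
F = 63566 N
63566 N × (1 lbf / 4.448 N) = 14290 lbf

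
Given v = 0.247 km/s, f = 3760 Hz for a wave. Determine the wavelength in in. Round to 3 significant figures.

Solving v = f·λ for λ: λ = v/f.
v = 0.247 km/s = 247.0 m/s; f = 3760 Hz.
λ = 0.06569 m
0.06569 m × (1 in / 0.02540 m) = 2.586 in

2.59 in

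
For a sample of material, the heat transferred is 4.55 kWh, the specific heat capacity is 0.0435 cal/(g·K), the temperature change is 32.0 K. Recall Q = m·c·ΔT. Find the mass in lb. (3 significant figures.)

6200 lb

Rearranging: m = Q/(c·ΔT).
Q = 4.55 kWh = 1.638×10^7 J; c = 0.0435 cal/(g·K) = 182.0 J/(kg·K); ΔT = 32.0 K.
m = 2812 kg
2812 kg × (1 lb / 0.4536 kg) = 6200 lb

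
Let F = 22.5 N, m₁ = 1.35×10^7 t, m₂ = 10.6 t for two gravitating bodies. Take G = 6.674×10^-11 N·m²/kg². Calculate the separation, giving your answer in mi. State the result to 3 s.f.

0.0128 mi

Rearranging: r = √(G·m₁m₂/F).
F = 22.5 N; m₁ = 1.35×10^7 t = 1.350×10^10 kg; m₂ = 10.6 t = 10600 kg; G = 6.674×10^-11 N·m²/kg².
r = 20.60 m
20.60 m × (1 mi / 1609 m) = 0.01280 mi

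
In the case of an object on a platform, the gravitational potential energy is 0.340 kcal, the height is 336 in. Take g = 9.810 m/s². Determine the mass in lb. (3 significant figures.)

37.5 lb

Rearranging: m = PE/(g·h).
PE = 0.340 kcal = 1423 J; h = 336 in = 8.534 m; g = 9.810 m/s².
m = 16.99 kg
16.99 kg × (1 lb / 0.4536 kg) = 37.46 lb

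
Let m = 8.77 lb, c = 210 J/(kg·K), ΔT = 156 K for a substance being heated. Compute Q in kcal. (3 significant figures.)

Q is given directly by: Q = mcΔT.
m = 8.77 lb = 3.978 kg; c = 210 J/(kg·K); ΔT = 156 K.
Q = 1.303×10^5 J  (the unit combination reduces to kg·m²/s² = J)
1.303×10^5 J × (1 kcal / 4184 J) = 31.15 kcal

31.1 kcal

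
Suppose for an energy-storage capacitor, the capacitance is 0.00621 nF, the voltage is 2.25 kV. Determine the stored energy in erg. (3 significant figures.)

E is given directly by: E = ½CV².
C = 0.00621 nF = 6.210×10^-12 F; V = 2.25 kV = 2250 V.
E = 1.572×10^-5 J  (the unit combination reduces to kg·m²/s² = J)
1.572×10^-5 J × (1 erg / 1.000×10^-7 J) = 157.2 erg

157 erg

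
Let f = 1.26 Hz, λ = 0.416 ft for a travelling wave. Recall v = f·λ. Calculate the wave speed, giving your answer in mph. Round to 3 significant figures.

v is given directly by: v = fλ.
f = 1.26 Hz; λ = 0.416 ft = 0.1268 m.
v = 0.1598 m/s
0.1598 m/s × (1 mph / 0.4470 m/s) = 0.3574 mph

0.357 mph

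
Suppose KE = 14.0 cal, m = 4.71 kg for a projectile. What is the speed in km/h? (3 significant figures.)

Rearranging: v = √(2·KE/m).
KE = 14.0 cal = 58.58 J; m = 4.71 kg.
v = 4.987 m/s
4.987 m/s × (1 km/h / 0.2778 m/s) = 17.95 km/h

18.0 km/h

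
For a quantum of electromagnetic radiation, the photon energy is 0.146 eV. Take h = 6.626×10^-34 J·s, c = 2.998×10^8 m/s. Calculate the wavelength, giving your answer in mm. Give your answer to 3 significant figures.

0.00849 mm

Rearranging E = h·c/λ for λ: λ = hc/E.
E = 0.146 eV = 2.339×10^-20 J; h = 6.626×10^-34 J·s; c = 2.998×10^8 m/s.
λ = 8.492×10^-6 m
8.492×10^-6 m × (1 mm / 0.001000 m) = 0.008492 mm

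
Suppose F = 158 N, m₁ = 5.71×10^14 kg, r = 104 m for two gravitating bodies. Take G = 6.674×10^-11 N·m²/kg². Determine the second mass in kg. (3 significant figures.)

44.8 kg

From Newton's law of gravitation: m₂ = F·r²/(G·m₁).
F = 158 N; m₁ = 5.71×10^14 kg; r = 104 m; G = 6.674×10^-11 N·m²/kg².
m₂ = 44.84 kg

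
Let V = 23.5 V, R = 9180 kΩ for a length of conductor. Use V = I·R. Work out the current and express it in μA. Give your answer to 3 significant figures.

Rearranging V = I·R for I: I = V/R.
V = 23.5 V; R = 9180 kΩ = 9.180×10^6 Ω.
I = 2.560×10^-6 A
2.560×10^-6 A × (1 μA / 1.000×10^-6 A) = 2.560 μA

2.56 μA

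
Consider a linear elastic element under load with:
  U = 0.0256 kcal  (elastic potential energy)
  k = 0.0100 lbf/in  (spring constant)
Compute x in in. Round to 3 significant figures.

435 in

Solving U = ½k·x² for x: x = √(2U/k).
U = 0.0256 kcal = 107.1 J; k = 0.0100 lbf/in = 1.751 N/m.
x = 11.06 m
11.06 m × (1 in / 0.02540 m) = 435.4 in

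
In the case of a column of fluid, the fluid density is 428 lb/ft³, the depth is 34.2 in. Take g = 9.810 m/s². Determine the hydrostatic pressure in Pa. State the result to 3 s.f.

58400 Pa

P is given directly by: P = ρgh.
ρ = 428 lb/ft³ = 6856 kg/m³; h = 34.2 in = 0.8687 m; g = 9.810 m/s².
P = 58424 Pa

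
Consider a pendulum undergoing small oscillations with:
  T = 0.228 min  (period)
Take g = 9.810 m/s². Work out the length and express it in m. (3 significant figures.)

Rearranging T = 2π√(L/g) for L: L = g·(T/2π)².
T = 0.228 min = 13.68 s; g = 9.810 m/s².
L = 46.50 m

46.5 m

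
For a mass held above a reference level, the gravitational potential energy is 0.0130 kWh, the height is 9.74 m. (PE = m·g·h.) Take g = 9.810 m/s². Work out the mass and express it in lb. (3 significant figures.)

Rearranging PE = m·g·h for m: m = PE/(g·h).
PE = 0.0130 kWh = 46800 J; h = 9.74 m; g = 9.810 m/s².
m = 489.8 kg
489.8 kg × (1 lb / 0.4536 kg) = 1080 lb

1080 lb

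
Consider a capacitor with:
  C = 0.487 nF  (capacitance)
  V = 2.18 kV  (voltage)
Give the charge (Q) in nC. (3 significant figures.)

1060 nC

Rearranging C = Q/V for Q: Q = CV.
C = 0.487 nF = 4.870×10^-10 F; V = 2.18 kV = 2180 V.
Q = 1.062×10^-6 C  (the unit combination reduces to A·s = C)
1.062×10^-6 C × (1 nC / 1.000×10^-9 C) = 1062 nC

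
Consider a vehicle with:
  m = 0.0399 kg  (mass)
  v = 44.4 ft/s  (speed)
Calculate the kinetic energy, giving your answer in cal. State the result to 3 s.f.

0.873 cal

KE is given directly by: KE = ½mv².
m = 0.0399 kg; v = 44.4 ft/s = 13.53 m/s.
KE = 3.654 J
3.654 J × (1 cal / 4.184 J) = 0.8733 cal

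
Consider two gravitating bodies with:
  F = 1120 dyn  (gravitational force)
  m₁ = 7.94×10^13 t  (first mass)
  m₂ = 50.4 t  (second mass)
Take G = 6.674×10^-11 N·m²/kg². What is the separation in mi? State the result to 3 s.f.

3030 mi

Rearranging: r = √(G·m₁m₂/F).
F = 1120 dyn = 0.01120 N; m₁ = 7.94×10^13 t = 7.940×10^16 kg; m₂ = 50.4 t = 50400 kg; G = 6.674×10^-11 N·m²/kg².
r = 4.883×10^6 m
4.883×10^6 m × (1 mi / 1609 m) = 3034 mi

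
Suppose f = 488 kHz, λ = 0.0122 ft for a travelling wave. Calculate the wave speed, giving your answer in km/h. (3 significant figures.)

v is given directly by: v = fλ.
f = 488 kHz = 4.880×10^5 Hz; λ = 0.0122 ft = 0.003719 m.
v = 1815 m/s
1815 m/s × (1 km/h / 0.2778 m/s) = 6533 km/h

6530 km/h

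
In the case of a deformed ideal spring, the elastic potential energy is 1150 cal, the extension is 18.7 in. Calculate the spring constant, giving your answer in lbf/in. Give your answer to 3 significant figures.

Rearranging U = ½k·x² for k: k = 2U/x².
U = 1150 cal = 4812 J; x = 18.7 in = 0.4750 m.
k = 42655 N/m
42655 N/m × (1 lbf/in / 175.1 N/m) = 243.6 lbf/in

244 lbf/in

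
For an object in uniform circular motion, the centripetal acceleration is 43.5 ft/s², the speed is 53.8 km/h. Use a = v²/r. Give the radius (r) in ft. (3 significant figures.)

Solving a = v²/r for r: r = v²/a.
a = 43.5 ft/s² = 13.26 m/s²; v = 53.8 km/h = 14.94 m/s.
r = 16.84 m
16.84 m × (1 ft / 0.3048 m) = 55.26 ft

55.3 ft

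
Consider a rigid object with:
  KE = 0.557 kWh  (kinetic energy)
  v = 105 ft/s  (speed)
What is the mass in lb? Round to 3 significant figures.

8630 lb

Rearranging KE = ½mv² for m: m = 2·KE/v².
KE = 0.557 kWh = 2.005×10^6 J; v = 105 ft/s = 32.00 m/s.
m = 3915 kg
3915 kg × (1 lb / 0.4536 kg) = 8632 lb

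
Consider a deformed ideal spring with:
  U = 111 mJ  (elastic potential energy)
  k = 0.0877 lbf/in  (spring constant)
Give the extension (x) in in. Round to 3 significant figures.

4.73 in

Rearranging: x = √(2U/k).
U = 111 mJ = 0.1110 J; k = 0.0877 lbf/in = 15.36 N/m.
x = 0.1202 m
0.1202 m × (1 in / 0.02540 m) = 4.733 in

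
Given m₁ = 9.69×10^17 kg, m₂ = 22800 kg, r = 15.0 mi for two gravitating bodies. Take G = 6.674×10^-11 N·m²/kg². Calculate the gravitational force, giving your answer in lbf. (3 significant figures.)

F is given directly by: F = Gm₁m₂/r².
m₁ = 9.69×10^17 kg; m₂ = 22800 kg; r = 15.0 mi = 24140 m; G = 6.674×10^-11 N·m²/kg².
F = 2530 N  (the unit combination reduces to kg·m/s² = N)
2530 N × (1 lbf / 4.448 N) = 568.8 lbf

569 lbf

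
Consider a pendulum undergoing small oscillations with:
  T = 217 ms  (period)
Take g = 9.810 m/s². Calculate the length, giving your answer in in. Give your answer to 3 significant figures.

0.461 in

Solving T = 2π√(L/g) for L: L = g·(T/2π)².
T = 217 ms = 0.2170 s; g = 9.810 m/s².
L = 0.01170 m
0.01170 m × (1 in / 0.02540 m) = 0.4607 in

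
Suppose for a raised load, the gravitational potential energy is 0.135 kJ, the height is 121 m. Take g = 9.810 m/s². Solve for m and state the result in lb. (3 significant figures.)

0.251 lb

Rearranging: m = PE/(g·h).
PE = 0.135 kJ = 135.0 J; h = 121 m; g = 9.810 m/s².
m = 0.1137 kg
0.1137 kg × (1 lb / 0.4536 kg) = 0.2507 lb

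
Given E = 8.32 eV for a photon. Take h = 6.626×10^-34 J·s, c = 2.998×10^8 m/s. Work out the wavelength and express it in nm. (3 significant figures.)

149 nm

Rearranging E = h·c/λ for λ: λ = hc/E.
E = 8.32 eV = 1.333×10^-18 J; h = 6.626×10^-34 J·s; c = 2.998×10^8 m/s.
λ = 1.490×10^-7 m
1.490×10^-7 m × (1 nm / 1.000×10^-9 m) = 149.0 nm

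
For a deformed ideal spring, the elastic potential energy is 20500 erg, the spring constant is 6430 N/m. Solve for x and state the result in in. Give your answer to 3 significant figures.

Rearranging: x = √(2U/k).
U = 20500 erg = 0.002050 J; k = 6430 N/m.
x = 7.985×10^-4 m
7.985×10^-4 m × (1 in / 0.02540 m) = 0.03144 in

0.0314 in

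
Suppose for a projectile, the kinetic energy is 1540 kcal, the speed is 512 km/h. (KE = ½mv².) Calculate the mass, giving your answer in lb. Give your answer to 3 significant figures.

1400 lb

Solving KE = ½mv² for m: m = 2·KE/v².
KE = 1540 kcal = 6.443×10^6 J; v = 512 km/h = 142.2 m/s.
m = 637.1 kg
637.1 kg × (1 lb / 0.4536 kg) = 1405 lb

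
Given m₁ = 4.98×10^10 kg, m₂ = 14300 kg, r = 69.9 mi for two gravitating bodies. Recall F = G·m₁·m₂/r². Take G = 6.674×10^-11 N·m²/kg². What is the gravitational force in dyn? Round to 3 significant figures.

0.376 dyn

From Newton's law of gravitation: F = Gm₁m₂/r².
m₁ = 4.98×10^10 kg; m₂ = 14300 kg; r = 69.9 mi = 1.125×10^5 m; G = 6.674×10^-11 N·m²/kg².
F = 3.756×10^-6 N  (the unit combination reduces to kg·m/s² = N)
3.756×10^-6 N × (1 dyn / 1.000×10^-5 N) = 0.3756 dyn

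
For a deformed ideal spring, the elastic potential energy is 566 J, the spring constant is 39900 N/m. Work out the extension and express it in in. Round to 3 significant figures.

Rearranging U = ½k·x² for x: x = √(2U/k).
U = 566 J; k = 39900 N/m.
x = 0.1684 m
0.1684 m × (1 in / 0.02540 m) = 6.631 in

6.63 in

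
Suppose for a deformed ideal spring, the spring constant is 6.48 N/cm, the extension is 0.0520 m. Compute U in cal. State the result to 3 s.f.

Directly: U = ½kx².
k = 6.48 N/cm = 648.0 N/m; x = 0.0520 m.
U = 0.8761 J
0.8761 J × (1 cal / 4.184 J) = 0.2094 cal

0.209 cal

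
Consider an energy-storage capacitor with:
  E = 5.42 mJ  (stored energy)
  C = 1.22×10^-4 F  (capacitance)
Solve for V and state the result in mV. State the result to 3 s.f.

Solving E = ½C·V² for V: V = √(2E/C).
E = 5.42 mJ = 0.005420 J; C = 1.22×10^-4 F.
V = 9.426 V
9.426 V × (1 mV / 0.001000 V) = 9426 mV

9430 mV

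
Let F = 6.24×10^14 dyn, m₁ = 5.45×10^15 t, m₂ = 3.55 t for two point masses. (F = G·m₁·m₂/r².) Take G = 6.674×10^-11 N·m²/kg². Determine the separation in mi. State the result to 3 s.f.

From Newton's law of gravitation: r = √(G·m₁m₂/F).
F = 6.24×10^14 dyn = 6.240×10^9 N; m₁ = 5.45×10^15 t = 5.450×10^18 kg; m₂ = 3.55 t = 3550 kg; G = 6.674×10^-11 N·m²/kg².
r = 14.39 m
14.39 m × (1 mi / 1609 m) = 0.008938 mi

0.00894 mi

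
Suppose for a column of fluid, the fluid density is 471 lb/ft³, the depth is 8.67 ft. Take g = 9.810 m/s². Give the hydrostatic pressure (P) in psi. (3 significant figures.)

P is given directly by: P = ρgh.
ρ = 471 lb/ft³ = 7545 kg/m³; h = 8.67 ft = 2.643 m; g = 9.810 m/s².
P = 1.956×10^5 Pa
1.956×10^5 Pa × (1 psi / 6895 Pa) = 28.37 psi

28.4 psi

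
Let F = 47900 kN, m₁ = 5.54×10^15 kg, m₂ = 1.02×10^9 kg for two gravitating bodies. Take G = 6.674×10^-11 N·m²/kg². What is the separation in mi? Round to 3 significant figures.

1.74 mi

From Newton's law of gravitation: r = √(G·m₁m₂/F).
F = 47900 kN = 4.790×10^7 N; m₁ = 5.54×10^15 kg; m₂ = 1.02×10^9 kg; G = 6.674×10^-11 N·m²/kg².
r = 2806 m
2806 m × (1 mi / 1609 m) = 1.744 mi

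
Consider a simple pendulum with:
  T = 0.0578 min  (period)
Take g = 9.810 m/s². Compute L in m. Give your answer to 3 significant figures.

2.99 m

Rearranging: L = g·(T/2π)².
T = 0.0578 min = 3.468 s; g = 9.810 m/s².
L = 2.989 m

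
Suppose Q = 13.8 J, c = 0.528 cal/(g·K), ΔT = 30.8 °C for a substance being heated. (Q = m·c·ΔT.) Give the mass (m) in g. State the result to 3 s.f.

0.203 g

Solving Q = m·c·ΔT for m: m = Q/(c·ΔT).
Q = 13.8 J; c = 0.528 cal/(g·K) = 2209 J/(kg·K); ΔT = 30.8 °C = 30.80 K.
m = 2.028×10^-4 kg
2.028×10^-4 kg × (1 g / 0.001000 kg) = 0.2028 g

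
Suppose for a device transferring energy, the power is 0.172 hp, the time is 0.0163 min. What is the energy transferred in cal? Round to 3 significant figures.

30.0 cal

Solving P = W/t for W: W = P·t.
P = 0.172 hp = 128.3 W; t = 0.0163 min = 0.9780 s.
W = 125.4 J
125.4 J × (1 cal / 4.184 J) = 29.98 cal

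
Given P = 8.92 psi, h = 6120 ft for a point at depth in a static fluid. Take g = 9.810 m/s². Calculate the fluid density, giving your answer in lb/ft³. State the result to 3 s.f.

0.210 lb/ft³

Rearranging P = ρ·g·h for ρ: ρ = P/(g·h).
P = 8.92 psi = 61501 Pa; h = 6120 ft = 1865 m; g = 9.810 m/s².
ρ = 3.361 kg/m³
3.361 kg/m³ × (1 lb/ft³ / 16.02 kg/m³) = 0.2098 lb/ft³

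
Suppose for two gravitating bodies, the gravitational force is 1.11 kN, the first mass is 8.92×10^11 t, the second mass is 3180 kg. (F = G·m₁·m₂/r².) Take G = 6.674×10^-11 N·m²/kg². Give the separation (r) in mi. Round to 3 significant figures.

0.257 mi

Rearranging: r = √(G·m₁m₂/F).
F = 1.11 kN = 1110 N; m₁ = 8.92×10^11 t = 8.920×10^14 kg; m₂ = 3180 kg; G = 6.674×10^-11 N·m²/kg².
r = 413.0 m
413.0 m × (1 mi / 1609 m) = 0.2566 mi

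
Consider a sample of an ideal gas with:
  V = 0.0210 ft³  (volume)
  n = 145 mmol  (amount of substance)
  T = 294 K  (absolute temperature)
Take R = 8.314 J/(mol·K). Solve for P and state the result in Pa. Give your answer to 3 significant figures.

5.96×10^5 Pa

Directly: P = nRT/V.
V = 0.0210 ft³ = 5.947×10^-4 m³; n = 145 mmol = 0.1450 mol; T = 294 K; R = 8.314 J/(mol·K).
P = 5.960×10^5 Pa  (the unit combination reduces to kg/(m·s²) = Pa)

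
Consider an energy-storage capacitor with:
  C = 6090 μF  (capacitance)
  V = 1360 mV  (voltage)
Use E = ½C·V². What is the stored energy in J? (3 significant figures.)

0.00563 J

E is given directly by: E = ½CV².
C = 6090 μF = 0.006090 F; V = 1360 mV = 1.360 V.
E = 0.005632 J  (the unit combination reduces to kg·m²/s² = J)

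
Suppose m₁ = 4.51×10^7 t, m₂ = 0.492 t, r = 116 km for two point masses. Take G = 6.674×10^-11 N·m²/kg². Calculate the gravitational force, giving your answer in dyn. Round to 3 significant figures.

0.0110 dyn

F is given directly by: F = Gm₁m₂/r².
m₁ = 4.51×10^7 t = 4.510×10^10 kg; m₂ = 0.492 t = 492.0 kg; r = 116 km = 1.160×10^5 m; G = 6.674×10^-11 N·m²/kg².
F = 1.101×10^-7 N
1.101×10^-7 N × (1 dyn / 1.000×10^-5 N) = 0.01101 dyn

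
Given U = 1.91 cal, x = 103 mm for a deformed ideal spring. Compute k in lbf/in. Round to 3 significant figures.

8.60 lbf/in

Solving U = ½k·x² for k: k = 2U/x².
U = 1.91 cal = 7.991 J; x = 103 mm = 0.1030 m.
k = 1507 N/m
1507 N/m × (1 lbf/in / 175.1 N/m) = 8.603 lbf/in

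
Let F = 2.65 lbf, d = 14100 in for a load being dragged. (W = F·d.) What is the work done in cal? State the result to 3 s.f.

1010 cal

W is given directly by: W = F·d.
F = 2.65 lbf = 11.79 N; d = 14100 in = 358.1 m.
W = 4222 J
4222 J × (1 cal / 4.184 J) = 1009 cal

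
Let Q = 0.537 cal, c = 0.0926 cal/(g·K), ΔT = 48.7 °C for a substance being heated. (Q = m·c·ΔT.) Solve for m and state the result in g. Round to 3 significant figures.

0.119 g

Solving Q = m·c·ΔT for m: m = Q/(c·ΔT).
Q = 0.537 cal = 2.247 J; c = 0.0926 cal/(g·K) = 387.4 J/(kg·K); ΔT = 48.7 °C = 48.70 K.
m = 1.191×10^-4 kg
1.191×10^-4 kg × (1 g / 0.001000 kg) = 0.1191 g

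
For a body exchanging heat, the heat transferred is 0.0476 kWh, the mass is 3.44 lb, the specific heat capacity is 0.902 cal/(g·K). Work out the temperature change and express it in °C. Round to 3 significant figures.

Rearranging: ΔT = Q/(m·c).
Q = 0.0476 kWh = 1.714×10^5 J; m = 3.44 lb = 1.560 kg; c = 0.902 cal/(g·K) = 3774 J/(kg·K).
ΔT = 29.10 K
Since 1 °C = 1 K, 29.10 °C.

29.1 °C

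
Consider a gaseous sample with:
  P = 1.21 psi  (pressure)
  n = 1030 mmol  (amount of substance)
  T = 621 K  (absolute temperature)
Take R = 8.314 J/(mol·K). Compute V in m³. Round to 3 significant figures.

0.637 m³

From the ideal-gas law: V = nRT/P.
P = 1.21 psi = 8343 Pa; n = 1030 mmol = 1.030 mol; T = 621 K; R = 8.314 J/(mol·K).
V = 0.6374 m³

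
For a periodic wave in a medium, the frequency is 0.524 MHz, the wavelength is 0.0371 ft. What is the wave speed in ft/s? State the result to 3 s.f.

19400 ft/s

Directly: v = fλ.
f = 0.524 MHz = 5.240×10^5 Hz; λ = 0.0371 ft = 0.01131 m.
v = 5925 m/s
5925 m/s × (1 ft/s / 0.3048 m/s) = 19440 ft/s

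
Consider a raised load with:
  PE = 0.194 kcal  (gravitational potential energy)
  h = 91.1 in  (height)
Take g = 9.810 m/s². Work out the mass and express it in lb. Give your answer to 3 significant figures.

78.8 lb

Rearranging PE = m·g·h for m: m = PE/(g·h).
PE = 0.194 kcal = 811.7 J; h = 91.1 in = 2.314 m; g = 9.810 m/s².
m = 35.76 kg
35.76 kg × (1 lb / 0.4536 kg) = 78.83 lb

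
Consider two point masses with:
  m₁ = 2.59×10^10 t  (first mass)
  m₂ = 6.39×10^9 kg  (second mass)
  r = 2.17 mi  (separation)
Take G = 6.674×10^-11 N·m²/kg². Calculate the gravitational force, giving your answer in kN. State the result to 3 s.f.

F is given directly by: F = Gm₁m₂/r².
m₁ = 2.59×10^10 t = 2.590×10^13 kg; m₂ = 6.39×10^9 kg; r = 2.17 mi = 3492 m; G = 6.674×10^-11 N·m²/kg².
F = 9.057×10^5 N
9.057×10^5 N × (1 kN / 1000 N) = 905.7 kN

906 kN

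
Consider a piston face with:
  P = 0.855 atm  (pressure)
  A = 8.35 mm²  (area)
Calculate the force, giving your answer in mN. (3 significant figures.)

723 mN

Rearranging P = F/A for F: F = P·A.
P = 0.855 atm = 86633 Pa; A = 8.35 mm² = 8.350×10^-6 m².
F = 0.7234 N
0.7234 N × (1 mN / 0.001000 N) = 723.4 mN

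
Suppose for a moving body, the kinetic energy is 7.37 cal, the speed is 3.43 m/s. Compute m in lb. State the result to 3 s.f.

Solving KE = ½mv² for m: m = 2·KE/v².
KE = 7.37 cal = 30.84 J; v = 3.43 m/s.
m = 5.242 kg
5.242 kg × (1 lb / 0.4536 kg) = 11.56 lb

11.6 lb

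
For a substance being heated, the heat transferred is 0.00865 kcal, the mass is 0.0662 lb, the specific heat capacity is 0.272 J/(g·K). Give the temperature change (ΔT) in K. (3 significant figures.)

Rearranging Q = m·c·ΔT for ΔT: ΔT = Q/(m·c).
Q = 0.00865 kcal = 36.19 J; m = 0.0662 lb = 0.03003 kg; c = 0.272 J/(g·K) = 272.0 J/(kg·K).
ΔT = 4.431 K

4.43 K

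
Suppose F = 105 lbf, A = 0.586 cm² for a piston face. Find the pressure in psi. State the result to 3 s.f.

P is given directly by: P = F/A.
F = 105 lbf = 467.1 N; A = 0.586 cm² = 5.860×10^-5 m².
P = 7.970×10^6 Pa
7.970×10^6 Pa × (1 psi / 6895 Pa) = 1156 psi

1160 psi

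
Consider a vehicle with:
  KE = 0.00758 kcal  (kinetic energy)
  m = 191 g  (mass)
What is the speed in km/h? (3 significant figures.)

65.6 km/h

Rearranging: v = √(2·KE/m).
KE = 0.00758 kcal = 31.71 J; m = 191 g = 0.1910 kg.
v = 18.22 m/s
18.22 m/s × (1 km/h / 0.2778 m/s) = 65.60 km/h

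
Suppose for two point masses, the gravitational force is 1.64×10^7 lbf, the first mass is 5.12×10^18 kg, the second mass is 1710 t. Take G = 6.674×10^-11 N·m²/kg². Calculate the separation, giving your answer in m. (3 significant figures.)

Rearranging: r = √(G·m₁m₂/F).
F = 1.64×10^7 lbf = 7.295×10^7 N; m₁ = 5.12×10^18 kg; m₂ = 1710 t = 1.710×10^6 kg; G = 6.674×10^-11 N·m²/kg².
r = 2830 m

2830 m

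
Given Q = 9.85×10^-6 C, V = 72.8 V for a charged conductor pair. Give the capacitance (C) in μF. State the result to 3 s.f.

0.135 μF

Directly: C = Q/V.
Q = 9.85×10^-6 C; V = 72.8 V.
C = 1.353×10^-7 F
1.353×10^-7 F × (1 μF / 1.000×10^-6 F) = 0.1353 μF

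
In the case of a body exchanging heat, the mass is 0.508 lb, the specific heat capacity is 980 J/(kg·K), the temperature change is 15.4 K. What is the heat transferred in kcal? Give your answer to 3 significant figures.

Q is given directly by: Q = mcΔT.
m = 0.508 lb = 0.2304 kg; c = 980 J/(kg·K); ΔT = 15.4 K.
Q = 3478 J  (the unit combination reduces to kg·m²/s² = J)
3478 J × (1 kcal / 4184 J) = 0.8312 kcal

0.831 kcal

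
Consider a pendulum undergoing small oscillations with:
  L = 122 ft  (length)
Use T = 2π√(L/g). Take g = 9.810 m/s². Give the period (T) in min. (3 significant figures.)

Directly: T = 2π√(L/g).
L = 122 ft = 37.19 m; g = 9.810 m/s².
T = 12.23 s
12.23 s × (1 min / 60.00 s) = 0.2039 min

0.204 min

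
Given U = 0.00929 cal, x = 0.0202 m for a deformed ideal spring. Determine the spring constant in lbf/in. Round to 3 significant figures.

1.09 lbf/in

Rearranging: k = 2U/x².
U = 0.00929 cal = 0.03887 J; x = 0.0202 m.
k = 190.5 N/m
190.5 N/m × (1 lbf/in / 175.1 N/m) = 1.088 lbf/in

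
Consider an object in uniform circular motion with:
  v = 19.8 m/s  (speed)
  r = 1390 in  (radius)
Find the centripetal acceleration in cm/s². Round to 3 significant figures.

Directly: a = v²/r.
v = 19.8 m/s; r = 1390 in = 35.31 m.
a = 11.10 m/s²
11.10 m/s² × (1 cm/s² / 0.01000 m/s²) = 1110 cm/s²

1110 cm/s²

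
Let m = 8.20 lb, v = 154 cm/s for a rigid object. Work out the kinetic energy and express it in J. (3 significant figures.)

Directly: KE = ½mv².
m = 8.20 lb = 3.719 kg; v = 154 cm/s = 1.540 m/s.
KE = 4.411 J

4.41 J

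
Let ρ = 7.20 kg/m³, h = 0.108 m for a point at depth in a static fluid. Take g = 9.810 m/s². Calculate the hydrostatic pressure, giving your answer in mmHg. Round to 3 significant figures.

0.0572 mmHg

Directly: P = ρgh.
ρ = 7.20 kg/m³; h = 0.108 m; g = 9.810 m/s².
P = 7.628 Pa  (the unit combination reduces to kg/(m·s²) = Pa)
7.628 Pa × (1 mmHg / 133.3 Pa) = 0.05722 mmHg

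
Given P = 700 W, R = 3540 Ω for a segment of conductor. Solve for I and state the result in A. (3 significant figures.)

Rearranging: I = √(P/R).
P = 700 W; R = 3540 Ω.
I = 0.4447 A

0.445 A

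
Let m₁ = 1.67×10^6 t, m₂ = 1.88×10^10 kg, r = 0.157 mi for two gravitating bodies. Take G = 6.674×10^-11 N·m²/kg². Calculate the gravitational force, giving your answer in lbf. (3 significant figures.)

F is given directly by: F = Gm₁m₂/r².
m₁ = 1.67×10^6 t = 1.670×10^9 kg; m₂ = 1.88×10^10 kg; r = 0.157 mi = 252.7 m; G = 6.674×10^-11 N·m²/kg².
F = 32822 N  (the unit combination reduces to kg·m/s² = N)
32822 N × (1 lbf / 4.448 N) = 7379 lbf

7380 lbf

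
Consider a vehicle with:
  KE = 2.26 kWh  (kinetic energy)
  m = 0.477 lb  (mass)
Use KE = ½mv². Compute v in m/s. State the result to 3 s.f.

8670 m/s

Rearranging: v = √(2·KE/m).
KE = 2.26 kWh = 8.136×10^6 J; m = 0.477 lb = 0.2164 kg.
v = 8672 m/s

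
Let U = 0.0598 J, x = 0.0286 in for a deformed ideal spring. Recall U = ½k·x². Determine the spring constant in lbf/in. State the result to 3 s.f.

Solving U = ½k·x² for k: k = 2U/x².
U = 0.0598 J; x = 0.0286 in = 7.264×10^-4 m.
k = 2.266×10^5 N/m
2.266×10^5 N/m × (1 lbf/in / 175.1 N/m) = 1294 lbf/in

1290 lbf/in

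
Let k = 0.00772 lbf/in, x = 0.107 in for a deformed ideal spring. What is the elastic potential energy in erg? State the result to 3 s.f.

49.9 erg

Directly: U = ½kx².
k = 0.00772 lbf/in = 1.352 N/m; x = 0.107 in = 0.002718 m.
U = 4.993×10^-6 J
4.993×10^-6 J × (1 erg / 1.000×10^-7 J) = 49.93 erg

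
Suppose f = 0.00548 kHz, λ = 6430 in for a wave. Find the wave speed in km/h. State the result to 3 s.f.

3220 km/h

Directly: v = fλ.
f = 0.00548 kHz = 5.480 Hz; λ = 6430 in = 163.3 m.
v = 895.0 m/s
895.0 m/s × (1 km/h / 0.2778 m/s) = 3222 km/h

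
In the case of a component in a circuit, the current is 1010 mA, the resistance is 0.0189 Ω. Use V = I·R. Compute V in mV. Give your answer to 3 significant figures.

19.1 mV

From Ohm's law: V = IR.
I = 1010 mA = 1.010 A; R = 0.0189 Ω.
V = 0.01909 V
0.01909 V × (1 mV / 0.001000 V) = 19.09 mV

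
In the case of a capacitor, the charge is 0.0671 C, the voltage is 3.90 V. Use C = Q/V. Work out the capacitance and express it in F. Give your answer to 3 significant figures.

C is given directly by: C = Q/V.
Q = 0.0671 C; V = 3.90 V.
C = 0.01721 F

0.0172 F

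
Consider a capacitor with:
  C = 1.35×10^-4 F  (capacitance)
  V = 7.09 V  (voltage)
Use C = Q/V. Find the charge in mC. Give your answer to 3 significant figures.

Rearranging: Q = CV.
C = 1.35×10^-4 F; V = 7.09 V.
Q = 9.572×10^-4 C
9.572×10^-4 C × (1 mC / 0.001000 C) = 0.9572 mC

0.957 mC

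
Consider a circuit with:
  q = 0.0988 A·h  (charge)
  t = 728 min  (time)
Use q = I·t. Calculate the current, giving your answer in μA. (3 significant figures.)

Solving q = I·t for I: I = q/t.
q = 0.0988 A·h = 355.7 C; t = 728 min = 43680 s.
I = 0.008143 A
0.008143 A × (1 μA / 1.000×10^-6 A) = 8143 μA

8140 μA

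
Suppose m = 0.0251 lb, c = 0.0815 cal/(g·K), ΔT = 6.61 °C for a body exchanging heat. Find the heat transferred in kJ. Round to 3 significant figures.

Q is given directly by: Q = mcΔT.
m = 0.0251 lb = 0.01139 kg; c = 0.0815 cal/(g·K) = 341.0 J/(kg·K); ΔT = 6.61 °C = 6.610 K.
Q = 25.66 J
25.66 J × (1 kJ / 1000 J) = 0.02566 kJ

0.0257 kJ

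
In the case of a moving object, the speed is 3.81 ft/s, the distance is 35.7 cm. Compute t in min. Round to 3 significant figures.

Solving v = d/t for t: t = d/v.
v = 3.81 ft/s = 1.161 m/s; d = 35.7 cm = 0.3570 m.
t = 0.3074 s
0.3074 s × (1 min / 60.00 s) = 0.005124 min

0.00512 min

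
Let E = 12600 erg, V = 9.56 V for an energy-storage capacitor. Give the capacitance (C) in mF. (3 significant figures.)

Rearranging: C = 2E/V².
E = 12600 erg = 0.001260 J; V = 9.56 V.
C = 2.757×10^-5 F
2.757×10^-5 F × (1 mF / 0.001000 F) = 0.02757 mF

0.0276 mF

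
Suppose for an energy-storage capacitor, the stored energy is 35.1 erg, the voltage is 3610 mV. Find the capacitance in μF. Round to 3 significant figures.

0.539 μF

Rearranging: C = 2E/V².
E = 35.1 erg = 3.510×10^-6 J; V = 3610 mV = 3.610 V.
C = 5.387×10^-7 F
5.387×10^-7 F × (1 μF / 1.000×10^-6 F) = 0.5387 μF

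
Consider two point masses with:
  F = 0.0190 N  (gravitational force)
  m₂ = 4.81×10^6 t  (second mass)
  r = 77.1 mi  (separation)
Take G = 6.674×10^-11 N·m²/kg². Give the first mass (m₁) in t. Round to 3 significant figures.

9.11×10^5 t

From Newton's law of gravitation: m₁ = F·r²/(G·m₂).
F = 0.0190 N; m₂ = 4.81×10^6 t = 4.810×10^9 kg; r = 77.1 mi = 1.241×10^5 m; G = 6.674×10^-11 N·m²/kg².
m₁ = 9.112×10^8 kg
9.112×10^8 kg × (1 t / 1000 kg) = 9.112×10^5 t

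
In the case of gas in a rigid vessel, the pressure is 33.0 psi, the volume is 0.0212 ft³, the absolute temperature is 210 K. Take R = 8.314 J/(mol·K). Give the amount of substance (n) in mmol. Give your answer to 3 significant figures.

Solving PV = nRT for n: n = PV/(RT).
P = 33.0 psi = 2.275×10^5 Pa; V = 0.0212 ft³ = 6.003×10^-4 m³; T = 210 K; R = 8.314 J/(mol·K).
n = 0.07823 mol
0.07823 mol × (1 mmol / 0.001000 mol) = 78.23 mmol

78.2 mmol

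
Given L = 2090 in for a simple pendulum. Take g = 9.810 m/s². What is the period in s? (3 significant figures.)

14.6 s

T is given directly by: T = 2π√(L/g).
L = 2090 in = 53.09 m; g = 9.810 m/s².
T = 14.62 s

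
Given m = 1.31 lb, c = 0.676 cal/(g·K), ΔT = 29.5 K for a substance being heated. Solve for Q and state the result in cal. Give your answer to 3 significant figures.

11800 cal

Q is given directly by: Q = mcΔT.
m = 1.31 lb = 0.5942 kg; c = 0.676 cal/(g·K) = 2828 J/(kg·K); ΔT = 29.5 K.
Q = 49579 J
49579 J × (1 cal / 4.184 J) = 11850 cal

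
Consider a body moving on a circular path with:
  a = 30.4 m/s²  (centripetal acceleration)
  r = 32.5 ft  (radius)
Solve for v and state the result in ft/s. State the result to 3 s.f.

56.9 ft/s

Solving a = v²/r for v: v = √(a·r).
a = 30.4 m/s²; r = 32.5 ft = 9.906 m.
v = 17.35 m/s
17.35 m/s × (1 ft/s / 0.3048 m/s) = 56.93 ft/s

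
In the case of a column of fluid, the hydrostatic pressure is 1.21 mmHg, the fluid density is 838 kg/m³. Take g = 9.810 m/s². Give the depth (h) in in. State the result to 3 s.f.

0.773 in

Rearranging: h = P/(ρ·g).
P = 1.21 mmHg = 161.3 Pa; ρ = 838 kg/m³; g = 9.810 m/s².
h = 0.01962 m
0.01962 m × (1 in / 0.02540 m) = 0.7726 in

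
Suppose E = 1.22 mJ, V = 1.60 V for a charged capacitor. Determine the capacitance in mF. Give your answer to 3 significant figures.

0.953 mF

Rearranging E = ½C·V² for C: C = 2E/V².
E = 1.22 mJ = 0.001220 J; V = 1.60 V.
C = 9.531×10^-4 F
9.531×10^-4 F × (1 mF / 0.001000 F) = 0.9531 mF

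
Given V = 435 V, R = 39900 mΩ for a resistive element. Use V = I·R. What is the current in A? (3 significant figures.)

From Ohm's law: I = V/R.
V = 435 V; R = 39900 mΩ = 39.90 Ω.
I = 10.90 A

10.9 A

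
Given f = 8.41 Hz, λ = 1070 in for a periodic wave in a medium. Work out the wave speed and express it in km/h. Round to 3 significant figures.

823 km/h

v is given directly by: v = fλ.
f = 8.41 Hz; λ = 1070 in = 27.18 m.
v = 228.6 m/s
228.6 m/s × (1 km/h / 0.2778 m/s) = 822.8 km/h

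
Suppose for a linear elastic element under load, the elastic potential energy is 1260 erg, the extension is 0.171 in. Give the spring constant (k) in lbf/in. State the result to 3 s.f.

Solving U = ½k·x² for k: k = 2U/x².
U = 1260 erg = 1.260×10^-4 J; x = 0.171 in = 0.004343 m.
k = 13.36 N/m
13.36 N/m × (1 lbf/in / 175.1 N/m) = 0.07628 lbf/in

0.0763 lbf/in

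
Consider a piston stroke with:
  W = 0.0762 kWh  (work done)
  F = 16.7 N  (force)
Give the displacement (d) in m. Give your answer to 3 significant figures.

16400 m

Rearranging: d = W/F.
W = 0.0762 kWh = 2.743×10^5 J; F = 16.7 N.
d = 16426 m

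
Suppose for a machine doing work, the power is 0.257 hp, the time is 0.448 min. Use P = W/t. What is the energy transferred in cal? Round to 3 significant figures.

Rearranging P = W/t for W: W = P·t.
P = 0.257 hp = 191.6 W; t = 0.448 min = 26.88 s.
W = 5151 J
5151 J × (1 cal / 4.184 J) = 1231 cal

1230 cal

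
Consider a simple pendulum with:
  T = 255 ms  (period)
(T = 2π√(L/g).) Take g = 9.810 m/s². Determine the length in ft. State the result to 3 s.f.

0.0530 ft

Rearranging: L = g·(T/2π)².
T = 255 ms = 0.2550 s; g = 9.810 m/s².
L = 0.01616 m
0.01616 m × (1 ft / 0.3048 m) = 0.05301 ft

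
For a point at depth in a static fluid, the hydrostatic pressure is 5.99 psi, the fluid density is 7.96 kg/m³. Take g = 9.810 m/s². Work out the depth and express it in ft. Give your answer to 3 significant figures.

1740 ft

Solving P = ρ·g·h for h: h = P/(ρ·g).
P = 5.99 psi = 41300 Pa; ρ = 7.96 kg/m³; g = 9.810 m/s².
h = 528.9 m
528.9 m × (1 ft / 0.3048 m) = 1735 ft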